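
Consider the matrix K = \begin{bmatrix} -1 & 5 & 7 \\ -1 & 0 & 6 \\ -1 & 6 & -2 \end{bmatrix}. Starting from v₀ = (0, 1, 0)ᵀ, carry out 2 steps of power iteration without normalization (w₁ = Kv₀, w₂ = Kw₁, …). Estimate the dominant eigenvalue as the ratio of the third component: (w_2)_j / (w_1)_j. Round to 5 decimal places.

λ ≈ -2.83333

w1 = Kv₀ = (5, 0, 6)
w2 = Kw1 = (37, 31, -17)
Ratio at component: -17 / 6 = -2.83333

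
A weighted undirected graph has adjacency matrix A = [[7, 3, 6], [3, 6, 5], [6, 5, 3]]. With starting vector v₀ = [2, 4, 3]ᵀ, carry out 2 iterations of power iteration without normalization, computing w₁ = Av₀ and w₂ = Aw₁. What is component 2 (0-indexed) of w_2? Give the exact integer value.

w1 = Av₀ = (7·2 + 3·4 + 6·3; 3·2 + 6·4 + 5·3; 6·2 + 5·4 + 3·3) = (44, 45, 41)
w2 = Aw1 = (7·44 + 3·45 + 6·41; 3·44 + 6·45 + 5·41; 6·44 + 5·45 + 3·41) = (689, 607, 612)
The requested component of w2 is 612.

612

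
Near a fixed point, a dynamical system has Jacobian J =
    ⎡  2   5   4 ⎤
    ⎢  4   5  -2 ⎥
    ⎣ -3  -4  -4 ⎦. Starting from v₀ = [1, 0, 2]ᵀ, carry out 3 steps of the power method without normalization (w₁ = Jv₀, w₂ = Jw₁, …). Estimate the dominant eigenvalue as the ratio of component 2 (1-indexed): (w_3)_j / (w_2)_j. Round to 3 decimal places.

λ ≈ 3.000

w1 = Jv₀ = (2·1 + 5·0 + 4·2; 4·1 + 5·0 + (-2)·2; (-3)·1 + (-4)·0 + (-4)·2) = (10, 0, -11)
w2 = Jw1 = (2·10 + 5·0 + 4·(-11); 4·10 + 5·0 + (-2)·(-11); (-3)·10 + (-4)·0 + (-4)·(-11)) = (-24, 62, 14)
w3 = Jw2 = (318, 186, -232)
Ratio at component: 186 / 62 = 3.000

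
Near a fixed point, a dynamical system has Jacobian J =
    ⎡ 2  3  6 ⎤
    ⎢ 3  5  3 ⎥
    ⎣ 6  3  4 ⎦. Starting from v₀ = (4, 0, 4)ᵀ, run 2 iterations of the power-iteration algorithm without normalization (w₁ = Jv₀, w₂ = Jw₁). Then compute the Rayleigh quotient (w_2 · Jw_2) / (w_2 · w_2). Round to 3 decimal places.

11.732

w1 = Jv₀ = (32, 24, 40)
w2 = Jw1 = (376, 336, 424)
Jw2 = (4304, 4080, 4960)
w2·Jw2 = 376·4304 + 336·4080 + 424·4960 = 5092224; w2·w2 = 376·376 + 336·336 + 424·424 = 434048
λ ≈ 5092224/434048 = 11.732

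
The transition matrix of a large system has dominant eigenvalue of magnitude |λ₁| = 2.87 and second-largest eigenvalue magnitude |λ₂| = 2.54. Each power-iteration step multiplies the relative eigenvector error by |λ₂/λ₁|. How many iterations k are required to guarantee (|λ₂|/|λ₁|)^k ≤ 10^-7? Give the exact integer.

132

|λ₂/λ₁| = 2.54/2.87 = 0.88502
Need k ≥ ln(10^-7) / ln(0.88502) = -16.1181 / -0.1221 ≈ 131.956
Smallest integer k satisfying the bound: 132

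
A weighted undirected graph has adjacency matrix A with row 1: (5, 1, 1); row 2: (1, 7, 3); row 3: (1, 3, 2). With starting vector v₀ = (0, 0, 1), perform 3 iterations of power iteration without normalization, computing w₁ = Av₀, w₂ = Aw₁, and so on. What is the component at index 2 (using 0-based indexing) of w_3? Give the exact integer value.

122

w1 = Av₀ = (1, 3, 2)
w2 = Aw1 = (10, 28, 14)
w3 = Aw2 = (92, 248, 122)
The requested component of w3 is 122.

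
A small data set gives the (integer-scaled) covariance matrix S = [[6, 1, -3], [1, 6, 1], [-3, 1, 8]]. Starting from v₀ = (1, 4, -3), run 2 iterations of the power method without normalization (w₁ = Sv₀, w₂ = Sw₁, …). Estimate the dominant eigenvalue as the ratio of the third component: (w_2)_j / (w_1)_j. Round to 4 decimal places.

w1 = Sv₀ = (19, 22, -23)
w2 = Sw1 = (205, 128, -219)
Ratio at component: -219 / -23 = 9.5217

λ ≈ 9.5217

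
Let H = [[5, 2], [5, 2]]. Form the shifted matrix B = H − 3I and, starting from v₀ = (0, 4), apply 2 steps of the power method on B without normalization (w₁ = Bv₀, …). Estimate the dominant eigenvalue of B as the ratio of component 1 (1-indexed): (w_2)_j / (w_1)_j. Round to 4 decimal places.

1.0000

B = H − 3I has rows (2, 2); (5, -1)
w1 = Bv₀ = (2·0 + 2·4; 5·0 + (-1)·4) = (8, -4)
w2 = Bw1 = (2·8 + 2·(-4); 5·8 + (-1)·(-4)) = (8, 44)
Ratio: 8/8 = 1.0000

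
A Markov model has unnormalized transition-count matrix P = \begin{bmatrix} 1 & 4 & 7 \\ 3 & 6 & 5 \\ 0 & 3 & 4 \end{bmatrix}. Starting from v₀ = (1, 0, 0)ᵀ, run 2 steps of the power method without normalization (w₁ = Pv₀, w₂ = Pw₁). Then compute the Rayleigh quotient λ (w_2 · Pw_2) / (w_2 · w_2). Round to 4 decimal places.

λ ≈ 10.6816

w1 = Pv₀ = (1·1 + 4·0 + 7·0; 3·1 + 6·0 + 5·0; 0·1 + 3·0 + 4·0) = (1, 3, 0)
w2 = Pw1 = (1·1 + 4·3 + 7·0; 3·1 + 6·3 + 5·0; 0·1 + 3·3 + 4·0) = (13, 21, 9)
Pw2 = (160, 210, 99)
w2·Pw2 = 13·160 + 21·210 + 9·99 = 7381; w2·w2 = 13·13 + 21·21 + 9·9 = 691
λ ≈ 7381/691 = 10.6816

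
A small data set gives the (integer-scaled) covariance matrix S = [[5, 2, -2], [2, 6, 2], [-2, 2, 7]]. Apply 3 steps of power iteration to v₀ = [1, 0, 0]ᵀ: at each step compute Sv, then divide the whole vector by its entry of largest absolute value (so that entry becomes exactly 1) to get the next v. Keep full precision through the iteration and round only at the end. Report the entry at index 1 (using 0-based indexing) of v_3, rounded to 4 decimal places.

0.5560

Sv0 = (5.00000, 2.00000, -2.00000); divide by 5.00000 → v1 = (1.00000, 0.40000, -0.40000)
Sv1 = (6.60000, 3.60000, -4.00000); divide by 6.60000 → v2 = (1.00000, 0.54545, -0.60606)
Sv2 = (7.30303, 4.06061, -5.15152); divide by 7.30303 → v3 = (1.00000, 0.55602, -0.70539)
Requested entry of v3: 134/241 = 0.5560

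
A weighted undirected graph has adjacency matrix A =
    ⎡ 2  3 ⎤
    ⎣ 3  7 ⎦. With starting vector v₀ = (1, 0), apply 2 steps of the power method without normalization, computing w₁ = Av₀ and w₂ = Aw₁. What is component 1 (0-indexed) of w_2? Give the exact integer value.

27

w1 = Av₀ = (2, 3)
w2 = Aw1 = (13, 27)
The requested component of w2 is 27.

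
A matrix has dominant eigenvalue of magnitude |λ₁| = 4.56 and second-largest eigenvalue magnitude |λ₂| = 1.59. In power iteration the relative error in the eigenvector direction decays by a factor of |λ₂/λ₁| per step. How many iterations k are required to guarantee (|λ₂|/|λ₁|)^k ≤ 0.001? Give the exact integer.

7

|λ₂/λ₁| = 1.59/4.56 = 0.34868
Need k ≥ ln(0.001) / ln(0.34868) = -6.9078 / -1.0536 ≈ 6.556
Smallest integer k satisfying the bound: 7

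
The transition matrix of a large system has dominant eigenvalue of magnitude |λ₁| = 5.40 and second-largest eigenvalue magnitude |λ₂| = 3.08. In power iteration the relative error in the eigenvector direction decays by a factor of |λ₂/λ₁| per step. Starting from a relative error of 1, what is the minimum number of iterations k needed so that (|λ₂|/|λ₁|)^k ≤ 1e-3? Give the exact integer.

13

|λ₂/λ₁| = 3.08/5.40 = 0.57037
Need k ≥ ln(1e-3) / ln(0.57037) = -6.9078 / -0.5615 ≈ 12.303
Smallest integer k satisfying the bound: 13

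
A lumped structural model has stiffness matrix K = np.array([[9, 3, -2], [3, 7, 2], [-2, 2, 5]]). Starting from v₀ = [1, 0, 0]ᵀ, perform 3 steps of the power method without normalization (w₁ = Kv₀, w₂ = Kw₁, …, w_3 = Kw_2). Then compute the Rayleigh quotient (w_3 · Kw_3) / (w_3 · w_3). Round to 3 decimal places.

w1 = Kv₀ = (9·1 + 3·0 + (-2)·0; 3·1 + 7·0 + 2·0; (-2)·1 + 2·0 + 5·0) = (9, 3, -2)
w2 = Kw1 = (9·9 + 3·3 + (-2)·(-2); 3·9 + 7·3 + 2·(-2); (-2)·9 + 2·3 + 5·(-2)) = (94, 44, -22)
w3 = Kw2 = (1022, 546, -210)
Kw3 = (11256, 6468, -2002)
w3·Kw3 = 1022·11256 + 546·6468 + (-210)·(-2002) = 15455580; w3·w3 = 1022·1022 + 546·546 + (-210)·(-210) = 1386700
λ ≈ 15455580/1386700 = 11.146

λ ≈ 11.146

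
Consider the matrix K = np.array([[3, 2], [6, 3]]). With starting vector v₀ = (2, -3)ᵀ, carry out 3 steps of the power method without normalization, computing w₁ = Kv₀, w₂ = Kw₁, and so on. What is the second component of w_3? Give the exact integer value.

63

w1 = Kv₀ = (0, 3)
w2 = Kw1 = (6, 9)
w3 = Kw2 = (36, 63)
The requested component of w3 is 63.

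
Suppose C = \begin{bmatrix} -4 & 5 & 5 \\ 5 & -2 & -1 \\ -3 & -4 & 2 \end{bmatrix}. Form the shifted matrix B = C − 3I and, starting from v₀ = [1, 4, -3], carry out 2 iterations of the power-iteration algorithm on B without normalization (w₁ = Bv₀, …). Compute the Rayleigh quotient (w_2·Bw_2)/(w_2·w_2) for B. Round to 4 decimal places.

-10.4135

B = C − 3I has rows (-7, 5, 5); (5, -5, -1); (-3, -4, -1)
w1 = Bv₀ = ((-7)·1 + 5·4 + 5·(-3); 5·1 + (-5)·4 + (-1)·(-3); (-3)·1 + (-4)·4 + (-1)·(-3)) = (-2, -12, -16)
w2 = Bw1 = ((-7)·(-2) + 5·(-12) + 5·(-16); 5·(-2) + (-5)·(-12) + (-1)·(-16); (-3)·(-2) + (-4)·(-12) + (-1)·(-16)) = (-126, 66, 70)
Bw2 = (1562, -1030, 44)
w2·Bw2 = -261712; w2·w2 = 25132; μ ≈ -261712/25132 = -10.4135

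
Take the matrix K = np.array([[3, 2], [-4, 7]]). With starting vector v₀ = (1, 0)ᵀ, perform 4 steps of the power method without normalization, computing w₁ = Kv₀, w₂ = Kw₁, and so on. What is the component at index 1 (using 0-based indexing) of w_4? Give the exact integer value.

-1680

w1 = Kv₀ = (3, -4)
w2 = Kw1 = (1, -40)
w3 = Kw2 = (-77, -284)
w4 = Kw3 = (-799, -1680)
The requested component of w4 is -1680.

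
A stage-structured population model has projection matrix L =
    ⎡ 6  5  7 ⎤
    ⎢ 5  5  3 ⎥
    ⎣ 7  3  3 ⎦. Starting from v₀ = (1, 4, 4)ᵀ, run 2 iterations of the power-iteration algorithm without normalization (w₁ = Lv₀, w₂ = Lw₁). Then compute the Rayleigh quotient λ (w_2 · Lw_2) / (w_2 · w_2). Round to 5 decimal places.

14.99668

w1 = Lv₀ = (6·1 + 5·4 + 7·4; 5·1 + 5·4 + 3·4; 7·1 + 3·4 + 3·4) = (54, 37, 31)
w2 = Lw1 = (6·54 + 5·37 + 7·31; 5·54 + 5·37 + 3·31; 7·54 + 3·37 + 3·31) = (726, 548, 582)
Lw2 = (11170, 8116, 8472)
w2·Lw2 = 726·11170 + 548·8116 + 582·8472 = 17487692; w2·w2 = 726·726 + 548·548 + 582·582 = 1166104
λ ≈ 17487692/1166104 = 14.99668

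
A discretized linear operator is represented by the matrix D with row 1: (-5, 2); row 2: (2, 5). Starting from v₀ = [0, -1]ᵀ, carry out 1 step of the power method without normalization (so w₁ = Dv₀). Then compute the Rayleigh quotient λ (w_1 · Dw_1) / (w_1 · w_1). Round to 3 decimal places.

λ ≈ 5.000

w1 = Dv₀ = (-2, -5)
Dw1 = (0, -29)
w1·Dw1 = (-2)·0 + (-5)·(-29) = 145; w1·w1 = (-2)·(-2) + (-5)·(-5) = 29
λ ≈ 145/29 = 5.000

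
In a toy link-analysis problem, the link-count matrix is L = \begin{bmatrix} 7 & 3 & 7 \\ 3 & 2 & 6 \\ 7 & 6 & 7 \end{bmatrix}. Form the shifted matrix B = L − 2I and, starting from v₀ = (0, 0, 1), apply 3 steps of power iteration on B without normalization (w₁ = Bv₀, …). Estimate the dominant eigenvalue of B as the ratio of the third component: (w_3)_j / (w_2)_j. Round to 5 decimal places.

B = L − 2I has rows (5, 3, 7); (3, 0, 6); (7, 6, 5)
w1 = Bv₀ = (5·0 + 3·0 + 7·1; 3·0 + 0·0 + 6·1; 7·0 + 6·0 + 5·1) = (7, 6, 5)
w2 = Bw1 = (5·7 + 3·6 + 7·5; 3·7 + 0·6 + 6·5; 7·7 + 6·6 + 5·5) = (88, 51, 110)
w3 = Bw2 = (1363, 924, 1472)
Ratio: 1472/110 = 13.38182

13.38182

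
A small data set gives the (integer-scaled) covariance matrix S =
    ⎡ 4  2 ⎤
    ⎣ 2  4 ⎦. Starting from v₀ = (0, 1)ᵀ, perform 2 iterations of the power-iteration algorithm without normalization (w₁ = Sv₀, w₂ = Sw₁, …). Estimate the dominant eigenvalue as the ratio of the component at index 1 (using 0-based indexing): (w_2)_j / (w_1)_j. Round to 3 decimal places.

w1 = Sv₀ = (4·0 + 2·1; 2·0 + 4·1) = (2, 4)
w2 = Sw1 = (4·2 + 2·4; 2·2 + 4·4) = (16, 20)
Ratio at component: 20 / 4 = 5.000

5.000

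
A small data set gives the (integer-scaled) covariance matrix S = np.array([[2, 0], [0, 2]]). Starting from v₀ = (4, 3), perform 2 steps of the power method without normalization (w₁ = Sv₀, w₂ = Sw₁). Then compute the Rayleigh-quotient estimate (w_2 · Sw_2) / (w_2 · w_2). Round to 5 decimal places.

λ ≈ 2.00000

w1 = Sv₀ = (8, 6)
w2 = Sw1 = (16, 12)
Sw2 = (32, 24)
w2·Sw2 = 16·32 + 12·24 = 800; w2·w2 = 16·16 + 12·12 = 400
λ ≈ 800/400 = 2.00000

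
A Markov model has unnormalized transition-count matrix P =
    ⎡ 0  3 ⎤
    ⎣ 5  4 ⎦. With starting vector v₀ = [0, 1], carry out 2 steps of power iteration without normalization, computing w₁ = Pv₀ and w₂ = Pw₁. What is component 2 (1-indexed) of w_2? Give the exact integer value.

w1 = Pv₀ = (0·0 + 3·1; 5·0 + 4·1) = (3, 4)
w2 = Pw1 = (0·3 + 3·4; 5·3 + 4·4) = (12, 31)
The requested component of w2 is 31.

31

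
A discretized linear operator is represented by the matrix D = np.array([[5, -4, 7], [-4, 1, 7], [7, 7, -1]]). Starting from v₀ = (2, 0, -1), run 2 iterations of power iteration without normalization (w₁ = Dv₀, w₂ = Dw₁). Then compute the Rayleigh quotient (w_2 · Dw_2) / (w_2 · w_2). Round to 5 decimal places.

w1 = Dv₀ = (5·2 + (-4)·0 + 7·(-1); (-4)·2 + 1·0 + 7·(-1); 7·2 + 7·0 + (-1)·(-1)) = (3, -15, 15)
w2 = Dw1 = (5·3 + (-4)·(-15) + 7·15; (-4)·3 + 1·(-15) + 7·15; 7·3 + 7·(-15) + (-1)·15) = (180, 78, -99)
Dw2 = (-105, -1335, 1905)
w2·Dw2 = 180·(-105) + 78·(-1335) + (-99)·1905 = -311625; w2·w2 = 180·180 + 78·78 + (-99)·(-99) = 48285
λ ≈ -311625/48285 = -6.45387

-6.45387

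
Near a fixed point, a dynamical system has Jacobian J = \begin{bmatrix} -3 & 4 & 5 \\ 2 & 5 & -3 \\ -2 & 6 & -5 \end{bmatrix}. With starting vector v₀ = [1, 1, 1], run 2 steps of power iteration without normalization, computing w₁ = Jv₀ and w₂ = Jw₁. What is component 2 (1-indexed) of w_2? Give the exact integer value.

w1 = Jv₀ = (6, 4, -1)
w2 = Jw1 = (-7, 35, 17)
The requested component of w2 is 35.

35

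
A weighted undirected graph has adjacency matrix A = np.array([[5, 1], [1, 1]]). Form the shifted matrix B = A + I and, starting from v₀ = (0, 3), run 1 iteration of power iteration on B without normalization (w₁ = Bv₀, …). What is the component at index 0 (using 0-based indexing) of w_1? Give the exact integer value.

B = A + I has rows (6, 1); (1, 2)
w1 = Bv₀ = (6·0 + 1·3; 1·0 + 2·3) = (3, 6)
Requested component of w1: 3

3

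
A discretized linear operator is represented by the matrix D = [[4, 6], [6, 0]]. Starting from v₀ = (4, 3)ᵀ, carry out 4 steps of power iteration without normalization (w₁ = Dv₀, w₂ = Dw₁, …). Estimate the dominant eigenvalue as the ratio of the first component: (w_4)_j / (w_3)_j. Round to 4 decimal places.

w1 = Dv₀ = (4·4 + 6·3; 6·4 + 0·3) = (34, 24)
w2 = Dw1 = (4·34 + 6·24; 6·34 + 0·24) = (280, 204)
w3 = Dw2 = (2344, 1680)
w4 = Dw3 = (19456, 14064)
Ratio at component: 19456 / 2344 = 8.3003

λ ≈ 8.3003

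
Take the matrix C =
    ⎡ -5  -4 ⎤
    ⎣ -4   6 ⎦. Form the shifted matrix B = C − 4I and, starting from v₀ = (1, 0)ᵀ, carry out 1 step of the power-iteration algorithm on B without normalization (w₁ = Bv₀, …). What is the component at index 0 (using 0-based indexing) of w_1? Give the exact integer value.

B = C − 4I has rows (-9, -4); (-4, 2)
w1 = Bv₀ = (-9, -4)
Requested component of w1: -9

-9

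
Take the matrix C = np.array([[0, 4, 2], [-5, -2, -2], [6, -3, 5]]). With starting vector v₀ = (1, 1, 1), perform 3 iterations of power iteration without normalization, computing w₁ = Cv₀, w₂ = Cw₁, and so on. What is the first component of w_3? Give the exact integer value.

94

w1 = Cv₀ = (6, -9, 8)
w2 = Cw1 = (-20, -28, 103)
w3 = Cw2 = (94, -50, 479)
The requested component of w3 is 94.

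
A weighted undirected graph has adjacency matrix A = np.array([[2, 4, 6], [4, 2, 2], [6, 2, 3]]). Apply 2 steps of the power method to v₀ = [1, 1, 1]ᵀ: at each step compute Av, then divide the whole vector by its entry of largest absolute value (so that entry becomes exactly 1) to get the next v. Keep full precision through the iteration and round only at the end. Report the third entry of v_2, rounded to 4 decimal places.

Av0 = (12.00000, 8.00000, 11.00000); divide by 12.00000 → v1 = (1.00000, 0.66667, 0.91667)
Av1 = (10.16667, 7.16667, 10.08333); divide by 10.16667 → v2 = (1.00000, 0.70492, 0.99180)
Requested entry of v2: 121/122 = 0.9918

0.9918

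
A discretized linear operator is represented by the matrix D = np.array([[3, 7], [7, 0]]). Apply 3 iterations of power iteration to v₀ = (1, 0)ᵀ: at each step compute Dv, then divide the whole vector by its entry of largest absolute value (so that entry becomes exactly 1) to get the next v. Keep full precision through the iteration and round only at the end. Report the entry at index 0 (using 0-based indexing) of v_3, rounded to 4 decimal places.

0.7906

Dv0 = (3.00000, 7.00000); divide by 7.00000 → v1 = (0.42857, 1.00000)
Dv1 = (8.28571, 3.00000); divide by 8.28571 → v2 = (1.00000, 0.36207)
Dv2 = (5.53448, 7.00000); divide by 7.00000 → v3 = (0.79064, 1.00000)
Requested entry of v3: 321/406 = 0.7906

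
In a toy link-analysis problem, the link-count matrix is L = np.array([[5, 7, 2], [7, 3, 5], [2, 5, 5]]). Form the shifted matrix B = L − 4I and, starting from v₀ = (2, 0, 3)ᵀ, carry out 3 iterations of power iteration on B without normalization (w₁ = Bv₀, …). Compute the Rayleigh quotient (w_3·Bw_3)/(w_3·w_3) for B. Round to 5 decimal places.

B = L − 4I has rows (1, 7, 2); (7, -1, 5); (2, 5, 1)
w1 = Bv₀ = (8, 29, 7)
w2 = Bw1 = (225, 62, 168)
w3 = Bw2 = (995, 2353, 928)
Bw3 = (19322, 9252, 14683)
w3·Bw3 = 54621170; w3·w3 = 7387818; μ ≈ 54621170/7387818 = 7.39341

μ ≈ 7.39341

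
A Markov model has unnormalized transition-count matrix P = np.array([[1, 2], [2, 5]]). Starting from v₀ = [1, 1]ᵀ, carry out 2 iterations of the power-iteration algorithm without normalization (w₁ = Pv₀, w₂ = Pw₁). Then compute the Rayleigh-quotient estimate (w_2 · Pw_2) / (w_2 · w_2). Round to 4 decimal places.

λ ≈ 5.8284

w1 = Pv₀ = (1·1 + 2·1; 2·1 + 5·1) = (3, 7)
w2 = Pw1 = (1·3 + 2·7; 2·3 + 5·7) = (17, 41)
Pw2 = (99, 239)
w2·Pw2 = 17·99 + 41·239 = 11482; w2·w2 = 17·17 + 41·41 = 1970
λ ≈ 11482/1970 = 5.8284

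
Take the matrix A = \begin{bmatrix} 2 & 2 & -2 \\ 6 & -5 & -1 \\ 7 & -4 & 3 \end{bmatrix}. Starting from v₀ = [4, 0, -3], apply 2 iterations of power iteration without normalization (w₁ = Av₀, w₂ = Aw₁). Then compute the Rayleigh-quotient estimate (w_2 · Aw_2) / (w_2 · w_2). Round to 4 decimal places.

λ ≈ -1.3102

w1 = Av₀ = (2·4 + 2·0 + (-2)·(-3); 6·4 + (-5)·0 + (-1)·(-3); 7·4 + (-4)·0 + 3·(-3)) = (14, 27, 19)
w2 = Aw1 = (2·14 + 2·27 + (-2)·19; 6·14 + (-5)·27 + (-1)·19; 7·14 + (-4)·27 + 3·19) = (44, -70, 47)
Aw2 = (-146, 567, 729)
w2·Aw2 = 44·(-146) + (-70)·567 + 47·729 = -11851; w2·w2 = 44·44 + (-70)·(-70) + 47·47 = 9045
λ ≈ -11851/9045 = -1.3102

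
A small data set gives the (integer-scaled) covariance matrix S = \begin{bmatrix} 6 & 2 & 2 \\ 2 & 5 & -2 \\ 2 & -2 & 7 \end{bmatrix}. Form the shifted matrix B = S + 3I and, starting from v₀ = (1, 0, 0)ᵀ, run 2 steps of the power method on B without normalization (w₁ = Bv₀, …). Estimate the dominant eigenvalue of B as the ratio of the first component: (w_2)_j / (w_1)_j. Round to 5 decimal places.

9.88889

B = S + 3I has rows (9, 2, 2); (2, 8, -2); (2, -2, 10)
w1 = Bv₀ = (9·1 + 2·0 + 2·0; 2·1 + 8·0 + (-2)·0; 2·1 + (-2)·0 + 10·0) = (9, 2, 2)
w2 = Bw1 = (9·9 + 2·2 + 2·2; 2·9 + 8·2 + (-2)·2; 2·9 + (-2)·2 + 10·2) = (89, 30, 34)
Ratio: 89/9 = 9.88889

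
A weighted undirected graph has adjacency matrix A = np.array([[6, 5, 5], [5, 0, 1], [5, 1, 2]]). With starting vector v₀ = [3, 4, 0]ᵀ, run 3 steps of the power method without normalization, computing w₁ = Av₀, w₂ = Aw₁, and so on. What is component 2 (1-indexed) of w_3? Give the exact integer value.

2233

w1 = Av₀ = (6·3 + 5·4 + 5·0; 5·3 + 0·4 + 1·0; 5·3 + 1·4 + 2·0) = (38, 15, 19)
w2 = Aw1 = (6·38 + 5·15 + 5·19; 5·38 + 0·15 + 1·19; 5·38 + 1·15 + 2·19) = (398, 209, 243)
w3 = Aw2 = (4648, 2233, 2685)
The requested component of w3 is 2233.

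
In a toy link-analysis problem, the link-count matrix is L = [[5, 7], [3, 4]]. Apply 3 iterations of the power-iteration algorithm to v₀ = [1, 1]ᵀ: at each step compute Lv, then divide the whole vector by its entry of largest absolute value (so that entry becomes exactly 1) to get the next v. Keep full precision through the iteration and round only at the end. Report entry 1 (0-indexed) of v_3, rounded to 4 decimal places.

Lv0 = (12.00000, 7.00000); divide by 12.00000 → v1 = (1.00000, 0.58333)
Lv1 = (9.08333, 5.33333); divide by 9.08333 → v2 = (1.00000, 0.58716)
Lv2 = (9.11009, 5.34862); divide by 9.11009 → v3 = (1.00000, 0.58711)
Requested entry of v3: 583/993 = 0.5871

0.5871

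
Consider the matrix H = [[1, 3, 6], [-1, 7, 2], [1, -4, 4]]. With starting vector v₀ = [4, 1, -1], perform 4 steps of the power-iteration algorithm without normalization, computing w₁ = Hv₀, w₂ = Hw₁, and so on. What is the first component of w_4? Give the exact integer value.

w1 = Hv₀ = (1·4 + 3·1 + 6·(-1); (-1)·4 + 7·1 + 2·(-1); 1·4 + (-4)·1 + 4·(-1)) = (1, 1, -4)
w2 = Hw1 = (1·1 + 3·1 + 6·(-4); (-1)·1 + 7·1 + 2·(-4); 1·1 + (-4)·1 + 4·(-4)) = (-20, -2, -19)
w3 = Hw2 = (-140, -32, -88)
w4 = Hw3 = (-764, -260, -364)
The requested component of w4 is -764.

-764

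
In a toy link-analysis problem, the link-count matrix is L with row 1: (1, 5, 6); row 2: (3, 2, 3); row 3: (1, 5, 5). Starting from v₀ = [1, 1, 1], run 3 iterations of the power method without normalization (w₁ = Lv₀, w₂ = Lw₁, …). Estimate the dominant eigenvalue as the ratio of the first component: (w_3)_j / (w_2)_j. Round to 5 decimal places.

10.04237

w1 = Lv₀ = (12, 8, 11)
w2 = Lw1 = (118, 85, 107)
w3 = Lw2 = (1185, 845, 1078)
Ratio at component: 1185 / 118 = 10.04237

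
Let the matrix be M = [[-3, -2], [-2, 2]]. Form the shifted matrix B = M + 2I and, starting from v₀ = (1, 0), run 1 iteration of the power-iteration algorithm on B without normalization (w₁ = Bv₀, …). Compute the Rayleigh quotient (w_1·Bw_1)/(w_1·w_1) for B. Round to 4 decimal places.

1.4000

B = M + 2I has rows (-1, -2); (-2, 4)
w1 = Bv₀ = (-1, -2)
Bw1 = (5, -6)
w1·Bw1 = 7; w1·w1 = 5; μ ≈ 7/5 = 1.4000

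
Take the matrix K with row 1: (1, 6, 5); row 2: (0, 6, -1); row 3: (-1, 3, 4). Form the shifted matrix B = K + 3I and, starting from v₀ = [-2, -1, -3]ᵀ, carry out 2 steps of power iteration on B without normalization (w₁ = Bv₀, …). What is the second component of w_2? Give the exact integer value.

-32

B = K + 3I has rows (4, 6, 5); (0, 9, -1); (-1, 3, 7)
w1 = Bv₀ = (4·(-2) + 6·(-1) + 5·(-3); 0·(-2) + 9·(-1) + (-1)·(-3); (-1)·(-2) + 3·(-1) + 7·(-3)) = (-29, -6, -22)
w2 = Bw1 = (4·(-29) + 6·(-6) + 5·(-22); 0·(-29) + 9·(-6) + (-1)·(-22); (-1)·(-29) + 3·(-6) + 7·(-22)) = (-262, -32, -143)
Requested component of w2: -32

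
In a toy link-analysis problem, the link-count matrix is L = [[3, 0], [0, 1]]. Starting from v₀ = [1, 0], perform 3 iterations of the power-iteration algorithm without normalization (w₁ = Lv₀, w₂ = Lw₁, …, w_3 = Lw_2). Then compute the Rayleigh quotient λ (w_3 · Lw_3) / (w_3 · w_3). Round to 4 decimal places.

3.0000

w1 = Lv₀ = (3, 0)
w2 = Lw1 = (9, 0)
w3 = Lw2 = (27, 0)
Lw3 = (81, 0)
w3·Lw3 = 27·81 + 0·0 = 2187; w3·w3 = 27·27 + 0·0 = 729
λ ≈ 2187/729 = 3.0000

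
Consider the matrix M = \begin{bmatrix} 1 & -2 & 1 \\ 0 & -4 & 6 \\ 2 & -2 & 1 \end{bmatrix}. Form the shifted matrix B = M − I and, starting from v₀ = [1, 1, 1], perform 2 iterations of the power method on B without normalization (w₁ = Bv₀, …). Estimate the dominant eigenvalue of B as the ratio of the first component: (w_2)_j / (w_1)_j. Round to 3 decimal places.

B = M − I has rows (0, -2, 1); (0, -5, 6); (2, -2, 0)
w1 = Bv₀ = (0·1 + (-2)·1 + 1·1; 0·1 + (-5)·1 + 6·1; 2·1 + (-2)·1 + 0·1) = (-1, 1, 0)
w2 = Bw1 = (0·(-1) + (-2)·1 + 1·0; 0·(-1) + (-5)·1 + 6·0; 2·(-1) + (-2)·1 + 0·0) = (-2, -5, -4)
Ratio: -2/-1 = 2.000

μ ≈ 2.000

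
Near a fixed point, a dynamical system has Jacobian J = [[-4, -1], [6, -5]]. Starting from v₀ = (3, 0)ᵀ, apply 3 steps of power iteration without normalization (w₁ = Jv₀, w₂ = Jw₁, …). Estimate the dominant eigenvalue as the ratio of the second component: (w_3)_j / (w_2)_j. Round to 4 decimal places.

w1 = Jv₀ = ((-4)·3 + (-1)·0; 6·3 + (-5)·0) = (-12, 18)
w2 = Jw1 = ((-4)·(-12) + (-1)·18; 6·(-12) + (-5)·18) = (30, -162)
w3 = Jw2 = (42, 990)
Ratio at component: 990 / -162 = -6.1111

λ ≈ -6.1111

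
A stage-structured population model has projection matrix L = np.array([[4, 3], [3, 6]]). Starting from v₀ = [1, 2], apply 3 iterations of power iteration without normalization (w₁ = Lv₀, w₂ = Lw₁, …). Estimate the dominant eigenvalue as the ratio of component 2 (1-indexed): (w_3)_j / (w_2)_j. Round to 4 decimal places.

λ ≈ 8.1250

w1 = Lv₀ = (10, 15)
w2 = Lw1 = (85, 120)
w3 = Lw2 = (700, 975)
Ratio at component: 975 / 120 = 8.1250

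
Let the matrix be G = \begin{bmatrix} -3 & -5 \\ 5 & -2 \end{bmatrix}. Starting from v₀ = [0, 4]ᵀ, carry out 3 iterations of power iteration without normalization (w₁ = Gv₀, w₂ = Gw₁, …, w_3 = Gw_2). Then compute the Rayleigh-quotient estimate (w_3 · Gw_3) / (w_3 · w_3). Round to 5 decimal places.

w1 = Gv₀ = ((-3)·0 + (-5)·4; 5·0 + (-2)·4) = (-20, -8)
w2 = Gw1 = ((-3)·(-20) + (-5)·(-8); 5·(-20) + (-2)·(-8)) = (100, -84)
w3 = Gw2 = (120, 668)
Gw3 = (-3700, -736)
w3·Gw3 = 120·(-3700) + 668·(-736) = -935648; w3·w3 = 120·120 + 668·668 = 460624
λ ≈ -935648/460624 = -2.03126

λ ≈ -2.03126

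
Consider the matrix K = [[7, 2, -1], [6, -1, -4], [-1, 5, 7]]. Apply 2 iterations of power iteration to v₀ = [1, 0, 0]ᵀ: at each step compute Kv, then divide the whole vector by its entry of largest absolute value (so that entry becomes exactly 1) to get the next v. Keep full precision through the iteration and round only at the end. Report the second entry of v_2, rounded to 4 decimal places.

0.6452

Kv0 = (7.00000, 6.00000, -1.00000); divide by 7.00000 → v1 = (1.00000, 0.85714, -0.14286)
Kv1 = (8.85714, 5.71429, 2.28571); divide by 8.85714 → v2 = (1.00000, 0.64516, 0.25806)
Requested entry of v2: 40/62 = 0.6452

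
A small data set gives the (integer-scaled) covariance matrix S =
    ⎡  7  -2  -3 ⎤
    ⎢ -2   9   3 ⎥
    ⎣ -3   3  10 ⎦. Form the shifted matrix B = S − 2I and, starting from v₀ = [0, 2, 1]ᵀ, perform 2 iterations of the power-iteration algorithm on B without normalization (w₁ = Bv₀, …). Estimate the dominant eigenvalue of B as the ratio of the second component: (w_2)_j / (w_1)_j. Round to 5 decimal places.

μ ≈ 10.29412

B = S − 2I has rows (5, -2, -3); (-2, 7, 3); (-3, 3, 8)
w1 = Bv₀ = (5·0 + (-2)·2 + (-3)·1; (-2)·0 + 7·2 + 3·1; (-3)·0 + 3·2 + 8·1) = (-7, 17, 14)
w2 = Bw1 = (5·(-7) + (-2)·17 + (-3)·14; (-2)·(-7) + 7·17 + 3·14; (-3)·(-7) + 3·17 + 8·14) = (-111, 175, 184)
Ratio: 175/17 = 10.29412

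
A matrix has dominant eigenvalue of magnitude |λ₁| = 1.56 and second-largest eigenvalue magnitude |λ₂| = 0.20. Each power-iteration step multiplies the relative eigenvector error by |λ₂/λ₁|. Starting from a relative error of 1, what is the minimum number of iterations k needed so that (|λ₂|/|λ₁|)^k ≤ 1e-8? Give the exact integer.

9

|λ₂/λ₁| = 0.20/1.56 = 0.12821
Need k ≥ ln(1e-8) / ln(0.12821) = -18.4207 / -2.0541 ≈ 8.968
Smallest integer k satisfying the bound: 9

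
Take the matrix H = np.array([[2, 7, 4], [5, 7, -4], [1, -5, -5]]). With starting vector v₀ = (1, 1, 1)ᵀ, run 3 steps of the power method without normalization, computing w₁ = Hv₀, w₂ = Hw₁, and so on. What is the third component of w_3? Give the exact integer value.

-829

w1 = Hv₀ = (13, 8, -9)
w2 = Hw1 = (46, 157, 18)
w3 = Hw2 = (1263, 1257, -829)
The requested component of w3 is -829.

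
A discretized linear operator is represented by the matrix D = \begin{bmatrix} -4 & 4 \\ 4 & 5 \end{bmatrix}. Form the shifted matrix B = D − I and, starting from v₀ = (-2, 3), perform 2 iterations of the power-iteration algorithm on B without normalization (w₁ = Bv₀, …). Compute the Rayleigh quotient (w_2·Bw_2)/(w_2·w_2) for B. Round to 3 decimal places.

B = D − I has rows (-5, 4); (4, 4)
w1 = Bv₀ = ((-5)·(-2) + 4·3; 4·(-2) + 4·3) = (22, 4)
w2 = Bw1 = ((-5)·22 + 4·4; 4·22 + 4·4) = (-94, 104)
Bw2 = (886, 40)
w2·Bw2 = -79124; w2·w2 = 19652; μ ≈ -79124/19652 = -4.026

-4.026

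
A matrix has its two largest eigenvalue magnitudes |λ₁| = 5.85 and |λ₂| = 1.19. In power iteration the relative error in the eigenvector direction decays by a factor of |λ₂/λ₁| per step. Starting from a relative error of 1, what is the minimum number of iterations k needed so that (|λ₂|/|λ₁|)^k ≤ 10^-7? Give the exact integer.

11

|λ₂/λ₁| = 1.19/5.85 = 0.20342
Need k ≥ ln(10^-7) / ln(0.20342) = -16.1181 / -1.5925 ≈ 10.121
Smallest integer k satisfying the bound: 11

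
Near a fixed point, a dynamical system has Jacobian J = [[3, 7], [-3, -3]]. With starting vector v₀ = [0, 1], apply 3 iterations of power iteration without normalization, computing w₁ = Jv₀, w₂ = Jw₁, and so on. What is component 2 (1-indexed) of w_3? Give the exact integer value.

w1 = Jv₀ = (7, -3)
w2 = Jw1 = (0, -12)
w3 = Jw2 = (-84, 36)
The requested component of w3 is 36.

36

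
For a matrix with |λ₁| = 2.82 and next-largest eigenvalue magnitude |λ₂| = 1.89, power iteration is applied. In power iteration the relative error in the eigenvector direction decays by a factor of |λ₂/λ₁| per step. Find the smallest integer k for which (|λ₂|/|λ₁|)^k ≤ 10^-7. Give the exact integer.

|λ₂/λ₁| = 1.89/2.82 = 0.67021
Need k ≥ ln(10^-7) / ln(0.67021) = -16.1181 / -0.4002 ≈ 40.279
Smallest integer k satisfying the bound: 41

41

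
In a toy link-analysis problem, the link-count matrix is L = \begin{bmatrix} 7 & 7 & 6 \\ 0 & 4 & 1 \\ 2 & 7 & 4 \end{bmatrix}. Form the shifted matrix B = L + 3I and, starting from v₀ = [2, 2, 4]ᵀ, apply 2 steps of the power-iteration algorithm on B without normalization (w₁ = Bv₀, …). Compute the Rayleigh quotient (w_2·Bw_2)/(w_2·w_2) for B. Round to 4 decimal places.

14.0748

B = L + 3I has rows (10, 7, 6); (0, 7, 1); (2, 7, 7)
w1 = Bv₀ = (58, 18, 46)
w2 = Bw1 = (982, 172, 564)
Bw2 = (14408, 1768, 7116)
w2·Bw2 = 18466176; w2·w2 = 1312004; μ ≈ 18466176/1312004 = 14.0748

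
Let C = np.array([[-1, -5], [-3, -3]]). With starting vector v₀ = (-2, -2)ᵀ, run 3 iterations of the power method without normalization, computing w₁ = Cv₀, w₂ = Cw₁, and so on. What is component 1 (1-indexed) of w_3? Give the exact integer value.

w1 = Cv₀ = (12, 12)
w2 = Cw1 = (-72, -72)
w3 = Cw2 = (432, 432)
The requested component of w3 is 432.

432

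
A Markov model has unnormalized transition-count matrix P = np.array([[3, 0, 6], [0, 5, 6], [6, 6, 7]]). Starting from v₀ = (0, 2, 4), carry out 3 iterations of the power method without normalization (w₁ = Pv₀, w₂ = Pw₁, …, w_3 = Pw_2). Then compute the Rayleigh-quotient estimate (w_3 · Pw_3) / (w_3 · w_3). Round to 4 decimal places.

λ ≈ 14.1569

w1 = Pv₀ = (24, 34, 40)
w2 = Pw1 = (312, 410, 628)
w3 = Pw2 = (4704, 5818, 8728)
Pw3 = (66480, 81458, 124228)
w3·Pw3 = 4704·66480 + 5818·81458 + 8728·124228 = 1870906548; w3·w3 = 4704·4704 + 5818·5818 + 8728·8728 = 132154724
λ ≈ 1870906548/132154724 = 14.1569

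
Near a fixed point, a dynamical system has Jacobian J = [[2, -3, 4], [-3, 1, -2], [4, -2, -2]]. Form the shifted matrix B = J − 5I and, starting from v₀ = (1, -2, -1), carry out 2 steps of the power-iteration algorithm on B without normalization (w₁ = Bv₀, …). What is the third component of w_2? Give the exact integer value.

-123

B = J − 5I has rows (-3, -3, 4); (-3, -4, -2); (4, -2, -7)
w1 = Bv₀ = ((-3)·1 + (-3)·(-2) + 4·(-1); (-3)·1 + (-4)·(-2) + (-2)·(-1); 4·1 + (-2)·(-2) + (-7)·(-1)) = (-1, 7, 15)
w2 = Bw1 = ((-3)·(-1) + (-3)·7 + 4·15; (-3)·(-1) + (-4)·7 + (-2)·15; 4·(-1) + (-2)·7 + (-7)·15) = (42, -55, -123)
Requested component of w2: -123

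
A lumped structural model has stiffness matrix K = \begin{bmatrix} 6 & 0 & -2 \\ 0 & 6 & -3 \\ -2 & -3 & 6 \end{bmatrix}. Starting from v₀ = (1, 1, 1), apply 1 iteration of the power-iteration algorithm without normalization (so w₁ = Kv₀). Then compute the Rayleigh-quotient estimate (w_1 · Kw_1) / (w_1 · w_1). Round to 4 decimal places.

w1 = Kv₀ = (6·1 + 0·1 + (-2)·1; 0·1 + 6·1 + (-3)·1; (-2)·1 + (-3)·1 + 6·1) = (4, 3, 1)
Kw1 = (22, 15, -11)
w1·Kw1 = 4·22 + 3·15 + 1·(-11) = 122; w1·w1 = 4·4 + 3·3 + 1·1 = 26
λ ≈ 122/26 = 4.6923

4.6923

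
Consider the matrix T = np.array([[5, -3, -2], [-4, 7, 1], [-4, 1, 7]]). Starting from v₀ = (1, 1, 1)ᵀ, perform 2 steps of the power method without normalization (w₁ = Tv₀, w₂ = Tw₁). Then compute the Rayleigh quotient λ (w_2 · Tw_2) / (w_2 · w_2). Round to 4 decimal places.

w1 = Tv₀ = (5·1 + (-3)·1 + (-2)·1; (-4)·1 + 7·1 + 1·1; (-4)·1 + 1·1 + 7·1) = (0, 4, 4)
w2 = Tw1 = (5·0 + (-3)·4 + (-2)·4; (-4)·0 + 7·4 + 1·4; (-4)·0 + 1·4 + 7·4) = (-20, 32, 32)
Tw2 = (-260, 336, 336)
w2·Tw2 = (-20)·(-260) + 32·336 + 32·336 = 26704; w2·w2 = (-20)·(-20) + 32·32 + 32·32 = 2448
λ ≈ 26704/2448 = 10.9085

10.9085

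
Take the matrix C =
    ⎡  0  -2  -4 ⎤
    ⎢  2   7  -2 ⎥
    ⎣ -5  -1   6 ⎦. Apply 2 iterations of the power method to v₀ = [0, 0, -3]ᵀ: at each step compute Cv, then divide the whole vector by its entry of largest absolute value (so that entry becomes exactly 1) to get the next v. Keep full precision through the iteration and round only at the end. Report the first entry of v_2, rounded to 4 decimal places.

Cv0 = (12.00000, 6.00000, -18.00000); divide by -18.00000 → v1 = (-0.66667, -0.33333, 1.00000)
Cv1 = (-3.33333, -5.66667, 9.66667); divide by 9.66667 → v2 = (-0.34483, -0.58621, 1.00000)
Requested entry of v2: 60/-174 = -0.3448

-0.3448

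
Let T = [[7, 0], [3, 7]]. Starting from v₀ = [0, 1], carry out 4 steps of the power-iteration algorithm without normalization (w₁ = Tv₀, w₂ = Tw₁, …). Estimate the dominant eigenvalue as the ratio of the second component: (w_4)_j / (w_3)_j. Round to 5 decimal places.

w1 = Tv₀ = (7·0 + 0·1; 3·0 + 7·1) = (0, 7)
w2 = Tw1 = (7·0 + 0·7; 3·0 + 7·7) = (0, 49)
w3 = Tw2 = (0, 343)
w4 = Tw3 = (0, 2401)
Ratio at component: 2401 / 343 = 7.00000

7.00000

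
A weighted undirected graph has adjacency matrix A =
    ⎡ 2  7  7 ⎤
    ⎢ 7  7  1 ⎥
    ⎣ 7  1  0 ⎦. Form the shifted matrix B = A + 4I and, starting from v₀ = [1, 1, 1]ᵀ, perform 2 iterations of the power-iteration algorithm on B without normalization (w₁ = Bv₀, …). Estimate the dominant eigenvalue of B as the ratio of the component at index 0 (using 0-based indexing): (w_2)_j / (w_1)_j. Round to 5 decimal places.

B = A + 4I has rows (6, 7, 7); (7, 11, 1); (7, 1, 4)
w1 = Bv₀ = (20, 19, 12)
w2 = Bw1 = (337, 361, 207)
Ratio: 337/20 = 16.85000

16.85000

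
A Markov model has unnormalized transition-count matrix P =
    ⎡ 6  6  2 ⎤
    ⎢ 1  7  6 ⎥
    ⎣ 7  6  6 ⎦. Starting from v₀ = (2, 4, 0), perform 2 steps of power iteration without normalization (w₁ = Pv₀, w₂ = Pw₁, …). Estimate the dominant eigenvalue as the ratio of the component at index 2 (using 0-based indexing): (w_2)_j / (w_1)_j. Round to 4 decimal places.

λ ≈ 17.3684

w1 = Pv₀ = (6·2 + 6·4 + 2·0; 1·2 + 7·4 + 6·0; 7·2 + 6·4 + 6·0) = (36, 30, 38)
w2 = Pw1 = (6·36 + 6·30 + 2·38; 1·36 + 7·30 + 6·38; 7·36 + 6·30 + 6·38) = (472, 474, 660)
Ratio at component: 660 / 38 = 17.3684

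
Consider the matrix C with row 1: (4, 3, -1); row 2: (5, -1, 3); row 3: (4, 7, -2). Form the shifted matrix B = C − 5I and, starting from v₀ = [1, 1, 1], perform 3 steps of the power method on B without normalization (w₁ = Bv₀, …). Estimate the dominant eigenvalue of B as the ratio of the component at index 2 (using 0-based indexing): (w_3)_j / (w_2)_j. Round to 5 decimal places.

B = C − 5I has rows (-1, 3, -1); (5, -6, 3); (4, 7, -7)
w1 = Bv₀ = ((-1)·1 + 3·1 + (-1)·1; 5·1 + (-6)·1 + 3·1; 4·1 + 7·1 + (-7)·1) = (1, 2, 4)
w2 = Bw1 = ((-1)·1 + 3·2 + (-1)·4; 5·1 + (-6)·2 + 3·4; 4·1 + 7·2 + (-7)·4) = (1, 5, -10)
w3 = Bw2 = (24, -55, 109)
Ratio: 109/-10 = -10.90000

-10.90000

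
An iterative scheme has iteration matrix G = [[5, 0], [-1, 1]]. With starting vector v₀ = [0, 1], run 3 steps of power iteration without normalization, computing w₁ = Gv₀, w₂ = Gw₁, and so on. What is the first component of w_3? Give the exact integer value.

0

w1 = Gv₀ = (0, 1)
w2 = Gw1 = (0, 1)
w3 = Gw2 = (0, 1)
The requested component of w3 is 0.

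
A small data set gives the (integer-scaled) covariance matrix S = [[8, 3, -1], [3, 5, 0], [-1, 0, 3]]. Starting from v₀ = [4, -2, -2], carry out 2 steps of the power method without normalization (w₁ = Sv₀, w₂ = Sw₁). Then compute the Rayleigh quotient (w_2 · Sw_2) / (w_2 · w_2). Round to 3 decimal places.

w1 = Sv₀ = (28, 2, -10)
w2 = Sw1 = (240, 94, -58)
Sw2 = (2260, 1190, -414)
w2·Sw2 = 240·2260 + 94·1190 + (-58)·(-414) = 678272; w2·w2 = 240·240 + 94·94 + (-58)·(-58) = 69800
λ ≈ 678272/69800 = 9.717

λ ≈ 9.717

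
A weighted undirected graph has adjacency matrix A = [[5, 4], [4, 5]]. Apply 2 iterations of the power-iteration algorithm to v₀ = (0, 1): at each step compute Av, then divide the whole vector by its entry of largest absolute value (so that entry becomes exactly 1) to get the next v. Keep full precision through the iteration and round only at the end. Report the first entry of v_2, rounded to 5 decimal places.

Av0 = (4.000000, 5.000000); divide by 5.000000 → v1 = (0.800000, 1.000000)
Av1 = (8.000000, 8.200000); divide by 8.200000 → v2 = (0.975610, 1.000000)
Requested entry of v2: 40/41 = 0.97561

0.97561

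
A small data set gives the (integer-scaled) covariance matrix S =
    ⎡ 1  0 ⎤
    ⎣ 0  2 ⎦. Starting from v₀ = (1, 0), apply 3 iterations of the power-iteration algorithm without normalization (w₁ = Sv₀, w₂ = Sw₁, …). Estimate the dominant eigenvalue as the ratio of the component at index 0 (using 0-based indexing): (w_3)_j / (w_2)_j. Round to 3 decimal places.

w1 = Sv₀ = (1·1 + 0·0; 0·1 + 2·0) = (1, 0)
w2 = Sw1 = (1·1 + 0·0; 0·1 + 2·0) = (1, 0)
w3 = Sw2 = (1, 0)
Ratio at component: 1 / 1 = 1.000

λ ≈ 1.000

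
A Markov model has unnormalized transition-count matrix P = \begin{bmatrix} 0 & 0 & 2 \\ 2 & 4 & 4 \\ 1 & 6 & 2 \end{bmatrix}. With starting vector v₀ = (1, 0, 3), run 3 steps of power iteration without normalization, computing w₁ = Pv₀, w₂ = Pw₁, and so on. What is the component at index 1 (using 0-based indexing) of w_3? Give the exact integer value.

828

w1 = Pv₀ = (0·1 + 0·0 + 2·3; 2·1 + 4·0 + 4·3; 1·1 + 6·0 + 2·3) = (6, 14, 7)
w2 = Pw1 = (0·6 + 0·14 + 2·7; 2·6 + 4·14 + 4·7; 1·6 + 6·14 + 2·7) = (14, 96, 104)
w3 = Pw2 = (208, 828, 798)
The requested component of w3 is 828.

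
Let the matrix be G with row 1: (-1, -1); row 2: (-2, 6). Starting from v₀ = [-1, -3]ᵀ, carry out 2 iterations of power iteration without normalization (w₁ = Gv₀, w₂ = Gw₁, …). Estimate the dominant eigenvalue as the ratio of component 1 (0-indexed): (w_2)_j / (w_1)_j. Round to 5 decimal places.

w1 = Gv₀ = ((-1)·(-1) + (-1)·(-3); (-2)·(-1) + 6·(-3)) = (4, -16)
w2 = Gw1 = ((-1)·4 + (-1)·(-16); (-2)·4 + 6·(-16)) = (12, -104)
Ratio at component: -104 / -16 = 6.50000

λ ≈ 6.50000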